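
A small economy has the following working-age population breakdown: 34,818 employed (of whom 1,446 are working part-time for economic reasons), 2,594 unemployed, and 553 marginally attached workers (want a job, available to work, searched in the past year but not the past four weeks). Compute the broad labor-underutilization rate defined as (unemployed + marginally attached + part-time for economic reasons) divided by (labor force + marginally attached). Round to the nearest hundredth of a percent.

Broad underutilization rate ≈ 12.10%.

Labor force = 34,818 + 2,594 = 37,412.
Numerator = 2,594 + 553 + 1,446 = 4,593.
Denominator = 37,412 + 553 = 37,965.
Broad rate = 4,593 / 37,965 = 12.10%.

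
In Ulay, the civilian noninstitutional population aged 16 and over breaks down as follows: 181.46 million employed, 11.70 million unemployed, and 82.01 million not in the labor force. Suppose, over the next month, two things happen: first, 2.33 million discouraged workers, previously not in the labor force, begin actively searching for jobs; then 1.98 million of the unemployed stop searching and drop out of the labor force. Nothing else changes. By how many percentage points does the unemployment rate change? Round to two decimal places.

The unemployment rate changes by +0.17 percentage points.

Initially, labor force = 181.46 + 11.70 = 193.16 million, so u = 11.70/193.16 = 6.06%.
After the first change, unemployed and labor force both rise by 2.33 → E = 181.46, U = 14.03, labor force = 195.49 million.
After the second change, unemployed and labor force both fall by 1.98 → E = 181.46, U = 12.05, labor force = 193.51 million.
New unemployment rate = 12.05 / 193.51 = 6.23%.
Change = 6.23% − 6.06% = +0.17 percentage points.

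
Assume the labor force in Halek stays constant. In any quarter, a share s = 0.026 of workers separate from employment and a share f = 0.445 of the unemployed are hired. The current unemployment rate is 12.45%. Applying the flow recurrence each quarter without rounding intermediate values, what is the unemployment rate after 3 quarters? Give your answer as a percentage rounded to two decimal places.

With a fixed labor force, u_{t+1} = u_t + s·(1−u_t) − f·u_t = u_t·(1−s−f) + s.
Here 1−s−f = 0.529 and s = 0.026.
u_1 = 0.124500 × 0.529 + 0.026 = 0.091860.
u_2 = 0.091860 × 0.529 + 0.026 = 0.074594.
u_3 = 0.074594 × 0.529 + 0.026 = 0.065460.

Unemployment rate after three quarters ≈ 6.55%.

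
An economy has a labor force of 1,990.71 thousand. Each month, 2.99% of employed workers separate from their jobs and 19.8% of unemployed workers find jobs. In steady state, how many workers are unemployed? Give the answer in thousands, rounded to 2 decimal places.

Steady-state unemployment rate u* = s/(s+f) = 2.99/(2.99+19.8) = 0.131198.
Unemployed = u* × labor force = 0.131198 × 1,990.71 ≈ 261.18 thousand.

About 261.18 thousand are unemployed in steady state.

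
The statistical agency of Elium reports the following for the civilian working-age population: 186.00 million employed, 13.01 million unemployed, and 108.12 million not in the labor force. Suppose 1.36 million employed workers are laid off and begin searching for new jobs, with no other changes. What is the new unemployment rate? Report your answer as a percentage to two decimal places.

Initially, labor force = 186.00 + 13.01 = 199.01 million, so u = 13.01/199.01 = 6.54%.
After the change, employed falls and unemployed rises by 1.36; labor force unchanged → E = 184.64, U = 14.37, labor force = 199.01 million.
New unemployment rate = 14.37 / 199.01 = 7.22%.

New unemployment rate ≈ 7.22%.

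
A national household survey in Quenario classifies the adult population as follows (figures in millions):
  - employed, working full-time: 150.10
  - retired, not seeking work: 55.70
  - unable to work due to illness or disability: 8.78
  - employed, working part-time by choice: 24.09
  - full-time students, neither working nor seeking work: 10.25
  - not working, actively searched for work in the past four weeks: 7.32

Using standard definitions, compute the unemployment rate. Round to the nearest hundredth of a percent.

Employed = 150.10 + 24.09 = 174.19 million.
Unemployed = 7.32 million.
Labor force = 174.19 + 7.32 = 181.51 million.
Unemployment rate = 7.32 / 181.51 = 4.03%.

Unemployment rate ≈ 4.03%.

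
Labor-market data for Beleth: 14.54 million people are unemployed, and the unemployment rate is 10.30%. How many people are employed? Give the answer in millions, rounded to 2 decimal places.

Labor force = U / u = 14.54 / 0.1030 ≈ 141.17 million.
Employed = labor force − unemployed = 141.17 − 14.54 = 126.63 million.

About 126.63 million are employed.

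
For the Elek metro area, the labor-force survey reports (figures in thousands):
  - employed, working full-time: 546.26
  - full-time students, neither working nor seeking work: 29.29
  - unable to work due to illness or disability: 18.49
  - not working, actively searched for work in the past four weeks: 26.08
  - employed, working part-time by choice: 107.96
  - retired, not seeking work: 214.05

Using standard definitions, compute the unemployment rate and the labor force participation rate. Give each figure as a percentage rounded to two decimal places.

Employed = 546.26 + 107.96 = 654.22 thousand.
Unemployed = 26.08 thousand.
Labor force = 654.22 + 26.08 = 680.30 thousand.
Not in labor force = 29.29 + 18.49 + 214.05 = 261.83 thousand (those not working and not actively searching are outside the labor force).
Civilian working-age population = 680.30 + 261.83 = 942.13 thousand.
Unemployment rate = 26.08 / 680.30 = 3.83%.
Labor force participation rate = 680.30 / 942.13 = 72.21%.

Unemployment rate ≈ 3.83%; labor force participation rate ≈ 72.21%.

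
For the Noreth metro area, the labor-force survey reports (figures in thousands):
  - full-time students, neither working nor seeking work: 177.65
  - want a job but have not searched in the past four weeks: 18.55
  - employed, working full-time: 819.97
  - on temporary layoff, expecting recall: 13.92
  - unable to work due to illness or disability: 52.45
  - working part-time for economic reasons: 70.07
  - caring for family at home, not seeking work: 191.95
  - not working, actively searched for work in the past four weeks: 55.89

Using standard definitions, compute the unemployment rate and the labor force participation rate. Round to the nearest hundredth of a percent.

Unemployment rate ≈ 7.27%; labor force participation rate ≈ 68.54%.

Employed = 819.97 + 70.07 = 890.04 thousand (anyone who worked, including part-time for economic reasons, counts as employed).
Unemployed = 13.92 + 55.89 = 69.81 thousand (jobless and actively searching, or on temporary layoff).
Labor force = 890.04 + 69.81 = 959.85 thousand.
Not in labor force = 177.65 + 18.55 + 52.45 + 191.95 = 440.60 thousand (those not working and not actively searching are outside the labor force — including those who want a job but have given up searching).
Civilian working-age population = 959.85 + 440.60 = 1,400.45 thousand.
Unemployment rate = 69.81 / 959.85 = 7.27%.
Labor force participation rate = 959.85 / 1,400.45 = 68.54%.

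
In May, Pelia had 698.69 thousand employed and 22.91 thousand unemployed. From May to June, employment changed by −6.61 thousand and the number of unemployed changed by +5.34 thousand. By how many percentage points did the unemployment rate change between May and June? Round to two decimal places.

The unemployment rate changed by +0.75 percentage points.

May: labor force = 698.69 + 22.91 = 721.60; u = 22.91/721.60 = 3.17%.
June: labor force = 692.08 + 28.25 = 720.33; u = 28.25/720.33 = 3.92%.
Change = 3.92% − 3.17% = +0.75 pp.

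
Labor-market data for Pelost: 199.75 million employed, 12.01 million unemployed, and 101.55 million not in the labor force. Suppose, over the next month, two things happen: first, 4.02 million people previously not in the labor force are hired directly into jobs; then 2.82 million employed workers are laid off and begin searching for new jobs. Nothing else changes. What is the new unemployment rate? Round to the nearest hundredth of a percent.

Initially, labor force = 199.75 + 12.01 = 211.76 million, so u = 12.01/211.76 = 5.67%.
After the first change, employed and labor force both rise by 4.02; unemployed unchanged → E = 203.77, U = 12.01, labor force = 215.78 million.
After the second change, employed falls and unemployed rises by 2.82; labor force unchanged → E = 200.95, U = 14.83, labor force = 215.78 million.
New unemployment rate = 14.83 / 215.78 = 6.87%.

New unemployment rate ≈ 6.87%.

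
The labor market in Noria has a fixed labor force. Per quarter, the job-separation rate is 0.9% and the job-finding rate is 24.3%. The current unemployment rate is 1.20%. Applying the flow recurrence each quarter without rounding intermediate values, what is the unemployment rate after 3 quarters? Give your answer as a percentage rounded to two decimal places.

Unemployment rate after three quarters ≈ 2.58%.

With a fixed labor force, u_{t+1} = u_t + s·(1−u_t) − f·u_t = u_t·(1−s−f) + s.
Here 1−s−f = 0.748 and s = 0.009.
u_1 = 0.012000 × 0.748 + 0.009 = 0.017976.
u_2 = 0.017976 × 0.748 + 0.009 = 0.022446.
u_3 = 0.022446 × 0.748 + 0.009 = 0.025790.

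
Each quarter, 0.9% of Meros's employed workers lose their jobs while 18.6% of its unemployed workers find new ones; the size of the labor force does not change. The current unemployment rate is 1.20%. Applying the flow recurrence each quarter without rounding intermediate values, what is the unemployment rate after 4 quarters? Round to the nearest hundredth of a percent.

Unemployment rate after four quarters ≈ 3.18%.

With a fixed labor force, u_{t+1} = u_t + s·(1−u_t) − f·u_t = u_t·(1−s−f) + s.
Here 1−s−f = 0.805 and s = 0.009.
u_1 = 0.012000 × 0.805 + 0.009 = 0.018660.
u_2 = 0.018660 × 0.805 + 0.009 = 0.024021.
u_3 = 0.024021 × 0.805 + 0.009 = 0.028337.
u_4 = 0.028337 × 0.805 + 0.009 = 0.031811.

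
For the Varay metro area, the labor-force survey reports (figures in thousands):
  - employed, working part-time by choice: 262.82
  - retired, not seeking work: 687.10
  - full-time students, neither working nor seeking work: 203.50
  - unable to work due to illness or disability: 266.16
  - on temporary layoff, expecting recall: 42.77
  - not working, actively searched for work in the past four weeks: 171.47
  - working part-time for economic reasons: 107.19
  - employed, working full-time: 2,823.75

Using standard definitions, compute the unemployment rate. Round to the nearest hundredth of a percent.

Unemployment rate ≈ 6.29%.

Employed = 262.82 + 107.19 + 2,823.75 = 3,193.76 thousand (anyone who worked, including part-time for economic reasons, counts as employed).
Unemployed = 42.77 + 171.47 = 214.24 thousand (jobless and actively searching, or on temporary layoff).
Labor force = 3,193.76 + 214.24 = 3,408.00 thousand.
Unemployment rate = 214.24 / 3,408.00 = 6.29%.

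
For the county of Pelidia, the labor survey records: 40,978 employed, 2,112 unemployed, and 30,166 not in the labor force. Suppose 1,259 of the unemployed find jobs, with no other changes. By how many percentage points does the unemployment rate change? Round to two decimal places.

Initially, labor force = 40,978 + 2,112 = 43,090, so u = 2,112/43,090 = 4.90%.
After the change, unemployed falls and employed rises by 1,259; labor force unchanged → E = 42,237, U = 853, labor force = 43,090.
New unemployment rate = 853 / 43,090 = 1.98%.
Change = 1.98% − 4.90% = −2.92 percentage points.

The unemployment rate changes by −2.92 percentage points.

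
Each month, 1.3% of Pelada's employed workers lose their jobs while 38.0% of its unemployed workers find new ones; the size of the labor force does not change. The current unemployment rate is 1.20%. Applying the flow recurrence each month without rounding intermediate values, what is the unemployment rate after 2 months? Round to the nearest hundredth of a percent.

With a fixed labor force, u_{t+1} = u_t + s·(1−u_t) − f·u_t = u_t·(1−s−f) + s.
Here 1−s−f = 0.607 and s = 0.013.
u_1 = 0.012000 × 0.607 + 0.013 = 0.020284.
u_2 = 0.020284 × 0.607 + 0.013 = 0.025312.

Unemployment rate after two months ≈ 2.53%.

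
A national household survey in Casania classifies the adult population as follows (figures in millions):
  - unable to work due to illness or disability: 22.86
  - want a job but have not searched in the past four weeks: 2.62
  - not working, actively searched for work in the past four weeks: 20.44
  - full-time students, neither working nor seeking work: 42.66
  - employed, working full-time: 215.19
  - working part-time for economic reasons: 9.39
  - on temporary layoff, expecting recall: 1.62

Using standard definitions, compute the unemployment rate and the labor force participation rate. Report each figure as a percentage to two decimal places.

Employed = 215.19 + 9.39 = 224.58 million (anyone who worked, including part-time for economic reasons, counts as employed).
Unemployed = 20.44 + 1.62 = 22.06 million (jobless and actively searching, or on temporary layoff).
Labor force = 224.58 + 22.06 = 246.64 million.
Not in labor force = 22.86 + 2.62 + 42.66 = 68.14 million (those not working and not actively searching are outside the labor force — including those who want a job but have given up searching).
Civilian working-age population = 246.64 + 68.14 = 314.78 million.
Unemployment rate = 22.06 / 246.64 = 8.94%.
Labor force participation rate = 246.64 / 314.78 = 78.35%.

Unemployment rate ≈ 8.94%; labor force participation rate ≈ 78.35%.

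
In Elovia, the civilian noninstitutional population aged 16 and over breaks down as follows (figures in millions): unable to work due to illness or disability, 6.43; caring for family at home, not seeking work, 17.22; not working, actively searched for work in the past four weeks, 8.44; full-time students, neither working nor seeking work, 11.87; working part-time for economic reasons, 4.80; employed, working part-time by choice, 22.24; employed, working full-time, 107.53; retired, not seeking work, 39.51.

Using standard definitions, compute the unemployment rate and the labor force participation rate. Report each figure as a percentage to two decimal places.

Unemployment rate ≈ 5.90%; labor force participation rate ≈ 65.59%.

Employed = 4.80 + 22.24 + 107.53 = 134.57 million (anyone who worked, including part-time for economic reasons, counts as employed).
Unemployed = 8.44 million.
Labor force = 134.57 + 8.44 = 143.01 million.
Not in labor force = 6.43 + 17.22 + 11.87 + 39.51 = 75.03 million (those not working and not actively searching are outside the labor force).
Civilian working-age population = 143.01 + 75.03 = 218.04 million.
Unemployment rate = 8.44 / 143.01 = 5.90%.
Labor force participation rate = 143.01 / 218.04 = 65.59%.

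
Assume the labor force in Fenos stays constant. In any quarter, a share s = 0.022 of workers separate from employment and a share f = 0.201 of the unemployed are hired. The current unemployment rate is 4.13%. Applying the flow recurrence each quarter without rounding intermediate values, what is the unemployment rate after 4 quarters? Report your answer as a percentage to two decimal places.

With a fixed labor force, u_{t+1} = u_t + s·(1−u_t) − f·u_t = u_t·(1−s−f) + s.
Here 1−s−f = 0.777 and s = 0.022.
u_1 = 0.041300 × 0.777 + 0.022 = 0.054090.
u_2 = 0.054090 × 0.777 + 0.022 = 0.064028.
u_3 = 0.064028 × 0.777 + 0.022 = 0.071750.
u_4 = 0.071750 × 0.777 + 0.022 = 0.077750.

Unemployment rate after four quarters ≈ 7.77%.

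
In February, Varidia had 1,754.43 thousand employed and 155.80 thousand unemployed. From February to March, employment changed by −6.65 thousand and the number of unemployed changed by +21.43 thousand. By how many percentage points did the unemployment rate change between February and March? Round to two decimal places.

The unemployment rate changed by +1.05 percentage points.

February: labor force = 1,754.43 + 155.80 = 1,910.23; u = 155.80/1,910.23 = 8.16%.
March: labor force = 1,747.78 + 177.23 = 1,925.01; u = 177.23/1,925.01 = 9.21%.
Change = 9.21% − 8.16% = +1.05 pp.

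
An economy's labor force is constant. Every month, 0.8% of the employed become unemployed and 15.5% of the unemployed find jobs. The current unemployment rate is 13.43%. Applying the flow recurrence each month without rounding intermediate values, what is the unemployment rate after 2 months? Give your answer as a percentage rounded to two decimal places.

Unemployment rate after two months ≈ 10.88%.

With a fixed labor force, u_{t+1} = u_t + s·(1−u_t) − f·u_t = u_t·(1−s−f) + s.
Here 1−s−f = 0.837 and s = 0.008.
u_1 = 0.134300 × 0.837 + 0.008 = 0.120409.
u_2 = 0.120409 × 0.837 + 0.008 = 0.108782.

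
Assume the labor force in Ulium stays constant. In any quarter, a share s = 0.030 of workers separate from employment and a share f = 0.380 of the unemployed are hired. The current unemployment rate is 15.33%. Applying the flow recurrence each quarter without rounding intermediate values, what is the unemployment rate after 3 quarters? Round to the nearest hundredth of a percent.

With a fixed labor force, u_{t+1} = u_t + s·(1−u_t) − f·u_t = u_t·(1−s−f) + s.
Here 1−s−f = 0.590 and s = 0.030.
u_1 = 0.153300 × 0.590 + 0.030 = 0.120447.
u_2 = 0.120447 × 0.590 + 0.030 = 0.101064.
u_3 = 0.101064 × 0.590 + 0.030 = 0.089628.

Unemployment rate after three quarters ≈ 8.96%.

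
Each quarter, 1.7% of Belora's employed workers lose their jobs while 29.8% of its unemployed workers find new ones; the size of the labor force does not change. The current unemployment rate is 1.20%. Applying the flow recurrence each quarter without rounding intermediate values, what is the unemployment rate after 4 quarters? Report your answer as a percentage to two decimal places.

Unemployment rate after four quarters ≈ 4.47%.

With a fixed labor force, u_{t+1} = u_t + s·(1−u_t) − f·u_t = u_t·(1−s−f) + s.
Here 1−s−f = 0.685 and s = 0.017.
u_1 = 0.012000 × 0.685 + 0.017 = 0.025220.
u_2 = 0.025220 × 0.685 + 0.017 = 0.034276.
u_3 = 0.034276 × 0.685 + 0.017 = 0.040479.
u_4 = 0.040479 × 0.685 + 0.017 = 0.044728.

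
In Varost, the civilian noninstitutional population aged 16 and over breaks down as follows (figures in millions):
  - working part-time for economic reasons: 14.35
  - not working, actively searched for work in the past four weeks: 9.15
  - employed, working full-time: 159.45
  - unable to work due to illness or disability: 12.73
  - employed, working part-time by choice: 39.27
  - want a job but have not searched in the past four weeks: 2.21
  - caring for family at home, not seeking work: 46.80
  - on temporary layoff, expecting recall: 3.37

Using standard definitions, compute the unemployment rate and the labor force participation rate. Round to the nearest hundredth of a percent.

Employed = 14.35 + 159.45 + 39.27 = 213.07 million (anyone who worked, including part-time for economic reasons, counts as employed).
Unemployed = 9.15 + 3.37 = 12.52 million (jobless and actively searching, or on temporary layoff).
Labor force = 213.07 + 12.52 = 225.59 million.
Not in labor force = 12.73 + 2.21 + 46.80 = 61.74 million (those not working and not actively searching are outside the labor force — including those who want a job but have given up searching).
Civilian working-age population = 225.59 + 61.74 = 287.33 million.
Unemployment rate = 12.52 / 225.59 = 5.55%.
Labor force participation rate = 225.59 / 287.33 = 78.51%.

Unemployment rate ≈ 5.55%; labor force participation rate ≈ 78.51%.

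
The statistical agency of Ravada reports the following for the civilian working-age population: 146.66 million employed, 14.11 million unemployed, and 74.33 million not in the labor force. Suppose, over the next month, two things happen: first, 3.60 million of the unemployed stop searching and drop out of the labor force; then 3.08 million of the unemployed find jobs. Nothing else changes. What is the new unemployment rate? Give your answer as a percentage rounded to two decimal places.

New unemployment rate ≈ 4.73%.

Initially, labor force = 146.66 + 14.11 = 160.77 million, so u = 14.11/160.77 = 8.78%.
After the first change, unemployed and labor force both fall by 3.60 → E = 146.66, U = 10.51, labor force = 157.17 million.
After the second change, unemployed falls and employed rises by 3.08; labor force unchanged → E = 149.74, U = 7.43, labor force = 157.17 million.
New unemployment rate = 7.43 / 157.17 = 4.73%.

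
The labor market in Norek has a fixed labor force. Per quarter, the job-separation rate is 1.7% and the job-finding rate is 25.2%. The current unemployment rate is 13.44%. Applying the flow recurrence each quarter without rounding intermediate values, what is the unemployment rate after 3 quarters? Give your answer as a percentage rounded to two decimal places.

With a fixed labor force, u_{t+1} = u_t + s·(1−u_t) − f·u_t = u_t·(1−s−f) + s.
Here 1−s−f = 0.731 and s = 0.017.
u_1 = 0.134400 × 0.731 + 0.017 = 0.115246.
u_2 = 0.115246 × 0.731 + 0.017 = 0.101245.
u_3 = 0.101245 × 0.731 + 0.017 = 0.091010.

Unemployment rate after three quarters ≈ 9.10%.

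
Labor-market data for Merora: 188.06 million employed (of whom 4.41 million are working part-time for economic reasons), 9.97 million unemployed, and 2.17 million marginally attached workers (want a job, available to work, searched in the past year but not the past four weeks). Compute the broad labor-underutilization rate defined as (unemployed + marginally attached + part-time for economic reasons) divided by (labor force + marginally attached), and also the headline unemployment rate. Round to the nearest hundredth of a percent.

Labor force = 188.06 + 9.97 = 198.03 million.
Numerator = 9.97 + 2.17 + 4.41 = 16.55 million.
Denominator = 198.03 + 2.17 = 200.20 million.
Broad rate = 16.55 / 200.20 = 8.27%.
Headline unemployment rate = 9.97 / 198.03 = 5.03%.

Broad underutilization rate ≈ 8.27%; headline unemployment rate ≈ 5.03%.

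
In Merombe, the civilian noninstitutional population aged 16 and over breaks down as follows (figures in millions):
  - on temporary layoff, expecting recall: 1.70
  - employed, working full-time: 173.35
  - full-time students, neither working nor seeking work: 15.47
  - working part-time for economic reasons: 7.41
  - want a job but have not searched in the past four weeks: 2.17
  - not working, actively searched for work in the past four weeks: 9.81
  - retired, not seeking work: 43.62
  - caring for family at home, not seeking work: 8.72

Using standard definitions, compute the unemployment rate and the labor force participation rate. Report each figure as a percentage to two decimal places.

Employed = 173.35 + 7.41 = 180.76 million (anyone who worked, including part-time for economic reasons, counts as employed).
Unemployed = 1.70 + 9.81 = 11.51 million (jobless and actively searching, or on temporary layoff).
Labor force = 180.76 + 11.51 = 192.27 million.
Not in labor force = 15.47 + 2.17 + 43.62 + 8.72 = 69.98 million (those not working and not actively searching are outside the labor force — including those who want a job but have given up searching).
Civilian working-age population = 192.27 + 69.98 = 262.25 million.
Unemployment rate = 11.51 / 192.27 = 5.99%.
Labor force participation rate = 192.27 / 262.25 = 73.32%.

Unemployment rate ≈ 5.99%; labor force participation rate ≈ 73.32%.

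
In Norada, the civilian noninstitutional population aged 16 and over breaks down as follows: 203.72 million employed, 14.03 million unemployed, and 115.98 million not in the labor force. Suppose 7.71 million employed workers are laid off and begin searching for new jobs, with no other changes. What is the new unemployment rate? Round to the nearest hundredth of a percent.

Initially, labor force = 203.72 + 14.03 = 217.75 million, so u = 14.03/217.75 = 6.44%.
After the change, employed falls and unemployed rises by 7.71; labor force unchanged → E = 196.01, U = 21.74, labor force = 217.75 million.
New unemployment rate = 21.74 / 217.75 = 9.98%.

New unemployment rate ≈ 9.98%.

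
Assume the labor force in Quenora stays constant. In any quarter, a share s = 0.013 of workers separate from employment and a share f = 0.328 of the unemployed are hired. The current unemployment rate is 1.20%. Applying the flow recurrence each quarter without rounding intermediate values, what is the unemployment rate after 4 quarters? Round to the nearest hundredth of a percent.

Unemployment rate after four quarters ≈ 3.32%.

With a fixed labor force, u_{t+1} = u_t + s·(1−u_t) − f·u_t = u_t·(1−s−f) + s.
Here 1−s−f = 0.659 and s = 0.013.
u_1 = 0.012000 × 0.659 + 0.013 = 0.020908.
u_2 = 0.020908 × 0.659 + 0.013 = 0.026778.
u_3 = 0.026778 × 0.659 + 0.013 = 0.030647.
u_4 = 0.030647 × 0.659 + 0.013 = 0.033196.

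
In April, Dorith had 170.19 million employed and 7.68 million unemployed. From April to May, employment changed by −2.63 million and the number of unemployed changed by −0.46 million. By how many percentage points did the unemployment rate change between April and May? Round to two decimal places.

April: labor force = 170.19 + 7.68 = 177.87; u = 7.68/177.87 = 4.32%.
May: labor force = 167.56 + 7.22 = 174.78; u = 7.22/174.78 = 4.13%.
Change = 4.13% − 4.32% = −0.19 pp.

The unemployment rate changed by −0.19 percentage points.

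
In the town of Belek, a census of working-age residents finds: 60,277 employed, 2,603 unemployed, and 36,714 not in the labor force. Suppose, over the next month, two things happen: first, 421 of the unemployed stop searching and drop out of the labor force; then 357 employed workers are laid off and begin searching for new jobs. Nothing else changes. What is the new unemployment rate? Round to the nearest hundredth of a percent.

Initially, labor force = 60,277 + 2,603 = 62,880, so u = 2,603/62,880 = 4.14%.
After the first change, unemployed and labor force both fall by 421 → E = 60,277, U = 2,182, labor force = 62,459.
After the second change, employed falls and unemployed rises by 357; labor force unchanged → E = 59,920, U = 2,539, labor force = 62,459.
New unemployment rate = 2,539 / 62,459 = 4.07%.

New unemployment rate ≈ 4.07%.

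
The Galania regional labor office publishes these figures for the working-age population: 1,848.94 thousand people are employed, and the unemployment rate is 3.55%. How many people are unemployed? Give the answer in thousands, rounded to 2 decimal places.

Let U be the number unemployed. The labor force is E + U, and U/(E+U) = 0.0355.
So U = 0.0355 × 1,848.94 / (1 − 0.0355) = 65.6374 / 0.9645 ≈ 68.05 thousand.

About 68.05 thousand are unemployed.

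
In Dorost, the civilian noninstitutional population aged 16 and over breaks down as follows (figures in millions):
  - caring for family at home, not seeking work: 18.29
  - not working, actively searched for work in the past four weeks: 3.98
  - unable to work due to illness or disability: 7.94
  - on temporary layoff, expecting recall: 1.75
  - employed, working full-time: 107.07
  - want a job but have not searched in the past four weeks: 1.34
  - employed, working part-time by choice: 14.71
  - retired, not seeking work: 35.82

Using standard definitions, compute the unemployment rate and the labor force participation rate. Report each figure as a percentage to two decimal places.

Unemployment rate ≈ 4.49%; labor force participation rate ≈ 66.79%.

Employed = 107.07 + 14.71 = 121.78 million.
Unemployed = 3.98 + 1.75 = 5.73 million (jobless and actively searching, or on temporary layoff).
Labor force = 121.78 + 5.73 = 127.51 million.
Not in labor force = 18.29 + 7.94 + 1.34 + 35.82 = 63.39 million (those not working and not actively searching are outside the labor force — including those who want a job but have given up searching).
Civilian working-age population = 127.51 + 63.39 = 190.90 million.
Unemployment rate = 5.73 / 127.51 = 4.49%.
Labor force participation rate = 127.51 / 190.90 = 66.79%.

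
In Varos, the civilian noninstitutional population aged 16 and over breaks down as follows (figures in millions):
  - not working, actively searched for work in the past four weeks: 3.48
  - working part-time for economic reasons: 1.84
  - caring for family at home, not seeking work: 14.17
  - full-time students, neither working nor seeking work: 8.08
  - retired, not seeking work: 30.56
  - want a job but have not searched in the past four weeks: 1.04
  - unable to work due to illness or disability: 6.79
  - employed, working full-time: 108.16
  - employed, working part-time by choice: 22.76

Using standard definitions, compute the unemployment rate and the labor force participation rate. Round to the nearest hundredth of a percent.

Employed = 1.84 + 108.16 + 22.76 = 132.76 million (anyone who worked, including part-time for economic reasons, counts as employed).
Unemployed = 3.48 million.
Labor force = 132.76 + 3.48 = 136.24 million.
Not in labor force = 14.17 + 8.08 + 30.56 + 1.04 + 6.79 = 60.64 million (those not working and not actively searching are outside the labor force — including those who want a job but have given up searching).
Civilian working-age population = 136.24 + 60.64 = 196.88 million.
Unemployment rate = 3.48 / 136.24 = 2.55%.
Labor force participation rate = 136.24 / 196.88 = 69.20%.

Unemployment rate ≈ 2.55%; labor force participation rate ≈ 69.20%.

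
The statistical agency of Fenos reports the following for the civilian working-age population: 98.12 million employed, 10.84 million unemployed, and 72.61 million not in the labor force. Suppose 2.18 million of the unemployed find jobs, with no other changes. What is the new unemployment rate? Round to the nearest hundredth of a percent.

Initially, labor force = 98.12 + 10.84 = 108.96 million, so u = 10.84/108.96 = 9.95%.
After the change, unemployed falls and employed rises by 2.18; labor force unchanged → E = 100.30, U = 8.66, labor force = 108.96 million.
New unemployment rate = 8.66 / 108.96 = 7.95%.

New unemployment rate ≈ 7.95%.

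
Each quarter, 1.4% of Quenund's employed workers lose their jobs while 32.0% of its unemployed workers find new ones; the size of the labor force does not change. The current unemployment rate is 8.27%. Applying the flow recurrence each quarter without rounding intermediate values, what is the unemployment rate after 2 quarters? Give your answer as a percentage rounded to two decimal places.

With a fixed labor force, u_{t+1} = u_t + s·(1−u_t) − f·u_t = u_t·(1−s−f) + s.
Here 1−s−f = 0.666 and s = 0.014.
u_1 = 0.082700 × 0.666 + 0.014 = 0.069078.
u_2 = 0.069078 × 0.666 + 0.014 = 0.060006.

Unemployment rate after two quarters ≈ 6.00%.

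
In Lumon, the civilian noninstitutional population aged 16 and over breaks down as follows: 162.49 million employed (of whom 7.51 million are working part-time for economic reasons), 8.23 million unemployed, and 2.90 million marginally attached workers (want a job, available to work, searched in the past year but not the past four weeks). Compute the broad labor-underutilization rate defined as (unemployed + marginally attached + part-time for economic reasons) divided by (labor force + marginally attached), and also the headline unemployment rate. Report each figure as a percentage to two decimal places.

Labor force = 162.49 + 8.23 = 170.72 million.
Numerator = 8.23 + 2.90 + 7.51 = 18.64 million.
Denominator = 170.72 + 2.90 = 173.62 million.
Broad rate = 18.64 / 173.62 = 10.74%.
Headline unemployment rate = 8.23 / 170.72 = 4.82%.

Broad underutilization rate ≈ 10.74%; headline unemployment rate ≈ 4.82%.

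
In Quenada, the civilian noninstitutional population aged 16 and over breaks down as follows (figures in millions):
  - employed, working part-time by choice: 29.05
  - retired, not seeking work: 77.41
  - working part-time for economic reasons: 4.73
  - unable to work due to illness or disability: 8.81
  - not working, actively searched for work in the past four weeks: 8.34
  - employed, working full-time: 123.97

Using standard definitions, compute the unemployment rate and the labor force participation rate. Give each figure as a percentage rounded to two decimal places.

Unemployment rate ≈ 5.02%; labor force participation rate ≈ 65.83%.

Employed = 29.05 + 4.73 + 123.97 = 157.75 million (anyone who worked, including part-time for economic reasons, counts as employed).
Unemployed = 8.34 million.
Labor force = 157.75 + 8.34 = 166.09 million.
Not in labor force = 77.41 + 8.81 = 86.22 million (those not working and not actively searching are outside the labor force).
Civilian working-age population = 166.09 + 86.22 = 252.31 million.
Unemployment rate = 8.34 / 166.09 = 5.02%.
Labor force participation rate = 166.09 / 252.31 = 65.83%.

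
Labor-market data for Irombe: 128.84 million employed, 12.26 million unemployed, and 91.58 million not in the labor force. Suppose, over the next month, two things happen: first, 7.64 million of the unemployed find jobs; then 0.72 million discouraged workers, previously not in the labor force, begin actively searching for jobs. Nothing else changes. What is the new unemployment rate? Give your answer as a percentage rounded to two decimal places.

New unemployment rate ≈ 3.77%.

Initially, labor force = 128.84 + 12.26 = 141.10 million, so u = 12.26/141.10 = 8.69%.
After the first change, unemployed falls and employed rises by 7.64; labor force unchanged → E = 136.48, U = 4.62, labor force = 141.10 million.
After the second change, unemployed and labor force both rise by 0.72 → E = 136.48, U = 5.34, labor force = 141.82 million.
New unemployment rate = 5.34 / 141.82 = 3.77%.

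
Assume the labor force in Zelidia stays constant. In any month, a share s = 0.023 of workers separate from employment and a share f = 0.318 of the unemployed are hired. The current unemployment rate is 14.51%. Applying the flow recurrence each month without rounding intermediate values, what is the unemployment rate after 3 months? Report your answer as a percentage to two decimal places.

Unemployment rate after three months ≈ 8.97%.

With a fixed labor force, u_{t+1} = u_t + s·(1−u_t) − f·u_t = u_t·(1−s−f) + s.
Here 1−s−f = 0.659 and s = 0.023.
u_1 = 0.145100 × 0.659 + 0.023 = 0.118621.
u_2 = 0.118621 × 0.659 + 0.023 = 0.101171.
u_3 = 0.101171 × 0.659 + 0.023 = 0.089672.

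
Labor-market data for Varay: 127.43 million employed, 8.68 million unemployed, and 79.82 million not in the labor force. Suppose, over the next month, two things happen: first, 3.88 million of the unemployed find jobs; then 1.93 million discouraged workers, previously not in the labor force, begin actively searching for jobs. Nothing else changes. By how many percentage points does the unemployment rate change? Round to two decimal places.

Initially, labor force = 127.43 + 8.68 = 136.11 million, so u = 8.68/136.11 = 6.38%.
After the first change, unemployed falls and employed rises by 3.88; labor force unchanged → E = 131.31, U = 4.80, labor force = 136.11 million.
After the second change, unemployed and labor force both rise by 1.93 → E = 131.31, U = 6.73, labor force = 138.04 million.
New unemployment rate = 6.73 / 138.04 = 4.88%.
Change = 4.88% − 6.38% = −1.50 percentage points.

The unemployment rate changes by −1.50 percentage points.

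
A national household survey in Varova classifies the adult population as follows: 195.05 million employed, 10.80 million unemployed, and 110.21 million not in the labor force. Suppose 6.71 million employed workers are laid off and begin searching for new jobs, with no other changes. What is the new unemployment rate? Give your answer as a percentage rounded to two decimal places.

Initially, labor force = 195.05 + 10.80 = 205.85 million, so u = 10.80/205.85 = 5.25%.
After the change, employed falls and unemployed rises by 6.71; labor force unchanged → E = 188.34, U = 17.51, labor force = 205.85 million.
New unemployment rate = 17.51 / 205.85 = 8.51%.

New unemployment rate ≈ 8.51%.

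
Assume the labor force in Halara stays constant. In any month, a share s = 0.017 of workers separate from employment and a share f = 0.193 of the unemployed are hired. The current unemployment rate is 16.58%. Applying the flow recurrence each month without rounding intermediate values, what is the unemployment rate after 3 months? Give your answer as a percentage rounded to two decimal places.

Unemployment rate after three months ≈ 12.28%.

With a fixed labor force, u_{t+1} = u_t + s·(1−u_t) − f·u_t = u_t·(1−s−f) + s.
Here 1−s−f = 0.790 and s = 0.017.
u_1 = 0.165800 × 0.790 + 0.017 = 0.147982.
u_2 = 0.147982 × 0.790 + 0.017 = 0.133906.
u_3 = 0.133906 × 0.790 + 0.017 = 0.122786.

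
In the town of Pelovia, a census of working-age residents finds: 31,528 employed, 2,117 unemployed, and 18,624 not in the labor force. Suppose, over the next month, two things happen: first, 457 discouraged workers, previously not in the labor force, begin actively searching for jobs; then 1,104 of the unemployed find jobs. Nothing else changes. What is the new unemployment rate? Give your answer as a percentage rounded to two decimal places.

New unemployment rate ≈ 4.31%.

Initially, labor force = 31,528 + 2,117 = 33,645, so u = 2,117/33,645 = 6.29%.
After the first change, unemployed and labor force both rise by 457 → E = 31,528, U = 2,574, labor force = 34,102.
After the second change, unemployed falls and employed rises by 1,104; labor force unchanged → E = 32,632, U = 1,470, labor force = 34,102.
New unemployment rate = 1,470 / 34,102 = 4.31%.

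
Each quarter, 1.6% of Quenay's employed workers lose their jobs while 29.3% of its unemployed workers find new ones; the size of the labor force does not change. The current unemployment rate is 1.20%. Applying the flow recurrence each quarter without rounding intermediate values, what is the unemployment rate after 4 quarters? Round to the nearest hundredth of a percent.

Unemployment rate after four quarters ≈ 4.27%.

With a fixed labor force, u_{t+1} = u_t + s·(1−u_t) − f·u_t = u_t·(1−s−f) + s.
Here 1−s−f = 0.691 and s = 0.016.
u_1 = 0.012000 × 0.691 + 0.016 = 0.024292.
u_2 = 0.024292 × 0.691 + 0.016 = 0.032786.
u_3 = 0.032786 × 0.691 + 0.016 = 0.038655.
u_4 = 0.038655 × 0.691 + 0.016 = 0.042711.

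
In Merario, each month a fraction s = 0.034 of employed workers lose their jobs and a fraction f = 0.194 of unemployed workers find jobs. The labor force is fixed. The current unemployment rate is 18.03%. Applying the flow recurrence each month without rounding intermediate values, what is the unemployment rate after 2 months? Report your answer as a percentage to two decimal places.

Unemployment rate after two months ≈ 16.77%.

With a fixed labor force, u_{t+1} = u_t + s·(1−u_t) − f·u_t = u_t·(1−s−f) + s.
Here 1−s−f = 0.772 and s = 0.034.
u_1 = 0.180300 × 0.772 + 0.034 = 0.173192.
u_2 = 0.173192 × 0.772 + 0.034 = 0.167704.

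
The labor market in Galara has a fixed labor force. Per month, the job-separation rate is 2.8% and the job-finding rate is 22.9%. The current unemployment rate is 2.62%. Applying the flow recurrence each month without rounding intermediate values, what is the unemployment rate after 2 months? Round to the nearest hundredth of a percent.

Unemployment rate after two months ≈ 6.33%.

With a fixed labor force, u_{t+1} = u_t + s·(1−u_t) − f·u_t = u_t·(1−s−f) + s.
Here 1−s−f = 0.743 and s = 0.028.
u_1 = 0.026200 × 0.743 + 0.028 = 0.047467.
u_2 = 0.047467 × 0.743 + 0.028 = 0.063268.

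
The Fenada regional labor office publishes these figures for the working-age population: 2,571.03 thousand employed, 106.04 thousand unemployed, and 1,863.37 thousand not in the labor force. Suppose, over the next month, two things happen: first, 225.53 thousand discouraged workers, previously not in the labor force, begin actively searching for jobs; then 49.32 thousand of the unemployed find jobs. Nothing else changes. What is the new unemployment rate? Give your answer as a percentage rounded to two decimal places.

Initially, labor force = 2,571.03 + 106.04 = 2,677.07 thousand, so u = 106.04/2,677.07 = 3.96%.
After the first change, unemployed and labor force both rise by 225.53 → E = 2,571.03, U = 331.57, labor force = 2,902.60 thousand.
After the second change, unemployed falls and employed rises by 49.32; labor force unchanged → E = 2,620.35, U = 282.25, labor force = 2,902.60 thousand.
New unemployment rate = 282.25 / 2,902.60 = 9.72%.

New unemployment rate ≈ 9.72%.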